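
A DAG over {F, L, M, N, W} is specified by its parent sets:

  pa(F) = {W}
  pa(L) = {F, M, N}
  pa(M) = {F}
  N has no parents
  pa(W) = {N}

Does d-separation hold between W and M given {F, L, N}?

Yes — W and M are d-separated given {F, L, N}.

We examine all 4 paths between W and M:
  1. W → F → L ← M — F:chain[blocks]; L:collider[open] ⇒ blocked
  2. W → F → M — F:chain[blocks] ⇒ blocked
  3. W ← N → L ← F → M — N:fork[blocks]; L:collider[open]; F:fork[blocks] ⇒ blocked
  4. W ← N → L ← M — N:fork[blocks]; L:collider[open] ⇒ blocked
Every path is blocked, so W and M are d-separated given {F, L, N}.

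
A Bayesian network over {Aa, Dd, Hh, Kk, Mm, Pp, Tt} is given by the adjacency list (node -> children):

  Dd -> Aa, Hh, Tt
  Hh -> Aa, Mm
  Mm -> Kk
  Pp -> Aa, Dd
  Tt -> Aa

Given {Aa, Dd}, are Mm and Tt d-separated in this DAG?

No — Mm and Tt are not d-separated given {Aa, Dd}.

There are 6 undirected paths between Mm and Tt; checking each against the conditioning set {Aa, Dd}:
Path 1: Mm ← Hh → Aa ← Pp → Dd → Tt
  Dd is a chain here and Dd is conditioned on, so the path is blocked at Dd.
Path 2: Mm ← Hh → Aa ← Tt
  Hh is a fork and Hh is not conditioned on; Aa is a collider and Aa is conditioned on, which opens it — no node blocks this path, so it is active.
Path 3: Mm ← Hh → Aa ← Dd → Tt
  Dd is a fork here and Dd is conditioned on, so the path is blocked at Dd.
Path 4: Mm ← Hh ← Dd ← Pp → Aa ← Tt
  Dd is a chain here and Dd is conditioned on, so the path is blocked at Dd.
Path 5: Mm ← Hh ← Dd → Aa ← Tt
  Dd is a fork here and Dd is conditioned on, so the path is blocked at Dd.
Path 6: Mm ← Hh ← Dd → Tt
  Dd is a fork here and Dd is conditioned on, so the path is blocked at Dd.
Because an active path exists, Mm and Tt are not d-separated.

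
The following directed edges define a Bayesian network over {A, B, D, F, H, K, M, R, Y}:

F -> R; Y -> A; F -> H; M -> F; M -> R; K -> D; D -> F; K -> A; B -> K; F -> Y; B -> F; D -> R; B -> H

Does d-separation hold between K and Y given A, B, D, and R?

Enumerating the 6 paths from K to Y and testing each for blocking by {A, B, D, R}:
Path 1: K → D → F → Y
  D is a chain here and D is conditioned on, so the path is blocked at D.
Path 2: K → D → R ← F → Y
  D is a chain here and D is conditioned on, so the path is blocked at D.
Path 3: K → D → R ← M → F → Y
  D is a chain here and D is conditioned on, so the path is blocked at D.
Path 4: K → A ← Y
  A is a collider and A is conditioned on, which opens it — no node blocks this path, so it is active.
Path 5: K ← B → H ← F → Y
  B is a fork here and B is conditioned on, so the path is blocked at B.
Path 6: K ← B → F → Y
  B is a fork here and B is conditioned on, so the path is blocked at B.
Because an active path exists, K and Y are not d-separated.

No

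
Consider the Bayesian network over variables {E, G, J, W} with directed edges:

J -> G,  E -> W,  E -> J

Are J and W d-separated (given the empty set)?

The only undirected path from J to W is:
Path 1: J ← E → W
  E is a fork and E is not conditioned on — no node blocks this path, so it is active.
Because an active path exists, J and W are not d-separated.

No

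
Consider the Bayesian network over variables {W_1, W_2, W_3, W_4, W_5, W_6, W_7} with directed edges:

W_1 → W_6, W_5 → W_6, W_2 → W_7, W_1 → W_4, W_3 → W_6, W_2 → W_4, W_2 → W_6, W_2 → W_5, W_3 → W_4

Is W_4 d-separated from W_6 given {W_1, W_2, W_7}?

There are 4 undirected paths between W_4 and W_6; checking each against the conditioning set {W_1, W_2, W_7}:
Path 1: W_4 ← W_1 → W_6
  W_1 is a fork here and W_1 is conditioned on, so the path is blocked at W_1.
Path 2: W_4 ← W_3 → W_6
  W_3 is a fork and W_3 is not conditioned on — no node blocks this path, so it is active.
Path 3: W_4 ← W_2 → W_6
  W_2 is a fork here and W_2 is conditioned on, so the path is blocked at W_2.
Path 4: W_4 ← W_2 → W_5 → W_6
  W_2 is a fork here and W_2 is conditioned on, so the path is blocked at W_2.
Because an active path exists, W_4 and W_6 are not d-separated.

No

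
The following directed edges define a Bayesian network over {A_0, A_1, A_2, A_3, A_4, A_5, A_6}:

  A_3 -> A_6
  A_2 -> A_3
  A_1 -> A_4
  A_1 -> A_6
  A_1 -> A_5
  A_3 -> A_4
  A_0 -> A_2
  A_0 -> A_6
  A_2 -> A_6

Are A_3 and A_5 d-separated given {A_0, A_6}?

There are 4 undirected paths between A_3 and A_5; checking each against the conditioning set {A_0, A_6}:
Path 1: A_3 → A_6 ← A_1 → A_5
  A_6 is a collider and A_6 is conditioned on, which opens it; A_1 is a fork and A_1 is not conditioned on — no node blocks this path, so it is active.
Path 2: A_3 → A_4 ← A_1 → A_5
  A_4 is a collider here and neither A_4 nor any of its descendants is conditioned on, so the collider stays closed — the path is blocked at A_4.
Path 3: A_3 ← A_2 → A_6 ← A_1 → A_5
  A_2 is a fork and A_2 is not conditioned on; A_6 is a collider and A_6 is conditioned on, which opens it; A_1 is a fork and A_1 is not conditioned on — no node blocks this path, so it is active.
Path 4: A_3 ← A_2 ← A_0 → A_6 ← A_1 → A_5
  A_0 is a fork here and A_0 is conditioned on, so the path is blocked at A_0.
Since the path A_3 → A_6 ← A_1 → A_5 is active, A_3 and A_5 are not d-separated given {A_0, A_6}.

No — A_3 and A_5 are not d-separated given {A_0, A_6}.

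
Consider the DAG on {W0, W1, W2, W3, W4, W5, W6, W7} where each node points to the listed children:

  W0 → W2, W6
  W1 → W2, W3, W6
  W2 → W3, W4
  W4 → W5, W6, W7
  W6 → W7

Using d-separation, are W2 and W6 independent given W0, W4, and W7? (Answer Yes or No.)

No

Enumerating the 5 paths from W2 to W6 and testing each for blocking by {W0, W4, W7}:
Path 1: W2 → W4 → W6
  W4 is a chain here and W4 is conditioned on, so the path is blocked at W4.
Path 2: W2 → W4 → W7 ← W6
  W4 is a chain here and W4 is conditioned on, so the path is blocked at W4.
Path 3: W2 ← W1 → W6
  W1 is a fork and W1 is not conditioned on — no node blocks this path, so it is active.
Path 4: W2 ← W0 → W6
  W0 is a fork here and W0 is conditioned on, so the path is blocked at W0.
Path 5: W2 → W3 ← W1 → W6
  W3 is a collider here and neither W3 nor any of its descendants is conditioned on, so the collider stays closed — the path is blocked at W3.
Since the path W2 ← W1 → W6 is active, W2 and W6 are not d-separated given {W0, W4, W7}.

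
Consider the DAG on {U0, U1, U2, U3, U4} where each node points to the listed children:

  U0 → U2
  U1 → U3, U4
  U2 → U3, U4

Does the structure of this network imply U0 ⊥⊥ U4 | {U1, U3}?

There are 2 undirected paths between U0 and U4; checking each against the conditioning set {U1, U3}:
  1. U0 → U2 → U3 ← U1 → U4 — U2:chain[open]; U3:collider[open]; U1:fork[blocks] ⇒ blocked
  2. U0 → U2 → U4 — U2:chain[open] ⇒ active
Since the path U0 → U2 → U4 is active, U0 and U4 are not d-separated given {U1, U3}.

No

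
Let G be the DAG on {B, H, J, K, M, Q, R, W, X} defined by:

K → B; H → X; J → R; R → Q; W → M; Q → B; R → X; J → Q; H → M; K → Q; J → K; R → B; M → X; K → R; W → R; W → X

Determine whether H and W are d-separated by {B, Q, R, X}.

No

Enumerating the 6 paths from H to W and testing each for blocking by {B, Q, R, X}:
  1. H → X ← W — X:collider[open] ⇒ active
  2. H → X ← R ← W — X:collider[open]; R:chain[blocks] ⇒ blocked
  3. H → X ← M ← W — X:collider[open]; M:chain[open] ⇒ active
  4. H → M → X ← W — M:chain[open]; X:collider[open] ⇒ active
  5. H → M → X ← R ← W — M:chain[open]; X:collider[open]; R:chain[blocks] ⇒ blocked
  6. H → M ← W — M:collider[open] ⇒ active
Because an active path exists, H and W are not d-separated.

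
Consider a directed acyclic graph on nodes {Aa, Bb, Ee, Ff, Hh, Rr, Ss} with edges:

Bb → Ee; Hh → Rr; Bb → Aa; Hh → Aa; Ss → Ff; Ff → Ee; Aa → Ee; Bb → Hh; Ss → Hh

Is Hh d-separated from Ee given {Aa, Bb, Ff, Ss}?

Yes

5 paths connect Hh and Ee; each must be blocked for d-separation to hold:
Path 1: Hh ← Ss → Ff → Ee
  Ss is a fork here and Ss is conditioned on, so the path is blocked at Ss.
Path 2: Hh → Aa → Ee
  Aa is a chain here and Aa is conditioned on, so the path is blocked at Aa.
Path 3: Hh → Aa ← Bb → Ee
  Bb is a fork here and Bb is conditioned on, so the path is blocked at Bb.
Path 4: Hh ← Bb → Ee
  Bb is a fork here and Bb is conditioned on, so the path is blocked at Bb.
Path 5: Hh ← Bb → Aa → Ee
  Bb is a fork here and Bb is conditioned on, so the path is blocked at Bb.
All paths are blocked; Hh ⊥ Ee | {Aa, Bb, Ff, Ss} holds.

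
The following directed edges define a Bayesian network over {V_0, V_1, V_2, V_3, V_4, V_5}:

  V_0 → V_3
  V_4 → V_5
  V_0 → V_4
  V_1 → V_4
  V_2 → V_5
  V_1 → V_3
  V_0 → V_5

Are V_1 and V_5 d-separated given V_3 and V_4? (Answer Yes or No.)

No — V_1 and V_5 are not d-separated given {V_3, V_4}.

4 paths connect V_1 and V_5; each must be blocked for d-separation to hold:
Path 1: V_1 → V_3 ← V_0 → V_4 → V_5
  V_4 is a chain here and V_4 is conditioned on, so the path is blocked at V_4.
Path 2: V_1 → V_3 ← V_0 → V_5
  V_3 is a collider and V_3 is conditioned on, which opens it; V_0 is a fork and V_0 is not conditioned on — no node blocks this path, so it is active.
Path 3: V_1 → V_4 ← V_0 → V_5
  V_4 is a collider and V_4 is conditioned on, which opens it; V_0 is a fork and V_0 is not conditioned on — no node blocks this path, so it is active.
Path 4: V_1 → V_4 → V_5
  V_4 is a chain here and V_4 is conditioned on, so the path is blocked at V_4.
Since the path V_1 → V_3 ← V_0 → V_5 is active, V_1 and V_5 are not d-separated given {V_3, V_4}.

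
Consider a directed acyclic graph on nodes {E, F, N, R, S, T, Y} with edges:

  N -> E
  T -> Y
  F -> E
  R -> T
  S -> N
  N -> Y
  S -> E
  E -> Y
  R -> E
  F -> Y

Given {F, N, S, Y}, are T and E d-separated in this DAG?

We examine all 5 paths between T and E:
Path 1: T → Y ← F → E
  F is a fork here and F is conditioned on, so the path is blocked at F.
Path 2: T → Y ← N ← S → E
  N is a chain here and N is conditioned on, so the path is blocked at N.
Path 3: T → Y ← N → E
  N is a fork here and N is conditioned on, so the path is blocked at N.
Path 4: T → Y ← E
  Y is a collider and Y is conditioned on, which opens it — no node blocks this path, so it is active.
Path 5: T ← R → E
  R is a fork and R is not conditioned on — no node blocks this path, so it is active.
Since the path T → Y ← E is active, T and E are not d-separated given {F, N, S, Y}.

No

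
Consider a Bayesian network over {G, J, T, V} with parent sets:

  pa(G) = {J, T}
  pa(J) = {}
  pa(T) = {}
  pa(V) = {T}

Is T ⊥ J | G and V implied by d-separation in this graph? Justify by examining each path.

Only one path connects T and J:
Path 1: T → G ← J
  G is a collider and G is conditioned on, which opens it — no node blocks this path, so it is active.
Because an active path exists, T and J are not d-separated.

No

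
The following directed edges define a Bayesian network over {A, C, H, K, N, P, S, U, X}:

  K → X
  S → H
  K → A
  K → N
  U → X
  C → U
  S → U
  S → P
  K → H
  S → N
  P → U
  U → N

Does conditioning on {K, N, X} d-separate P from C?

There are 6 undirected paths between P and C; checking each against the conditioning set {K, N, X}:
  1. P → U ← C — U:collider[open] ⇒ active
  2. P ← S → U ← C — S:fork[open]; U:collider[open] ⇒ active
  3. P ← S → H ← K → X ← U ← C — S:fork[open]; H:collider[blocks]; K:fork[blocks]; X:collider[open]; U:chain[open] ⇒ blocked
  4. P ← S → H ← K → N ← U ← C — S:fork[open]; H:collider[blocks]; K:fork[blocks]; N:collider[open]; U:chain[open] ⇒ blocked
  5. P ← S → N ← U ← C — S:fork[open]; N:collider[open]; U:chain[open] ⇒ active
  6. P ← S → N ← K → X ← U ← C — S:fork[open]; N:collider[open]; K:fork[blocks]; X:collider[open]; U:chain[open] ⇒ blocked
At least one path is unblocked, so d-separation fails.

No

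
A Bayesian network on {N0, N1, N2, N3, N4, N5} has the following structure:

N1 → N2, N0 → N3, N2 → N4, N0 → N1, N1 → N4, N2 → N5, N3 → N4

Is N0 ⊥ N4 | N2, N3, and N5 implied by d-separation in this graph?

No

3 paths connect N0 and N4; each must be blocked for d-separation to hold:
Path 1: N0 → N3 → N4
  N3 is a chain here and N3 is conditioned on, so the path is blocked at N3.
Path 2: N0 → N1 → N4
  N1 is a chain and N1 is not conditioned on — no node blocks this path, so it is active.
Path 3: N0 → N1 → N2 → N4
  N2 is a chain here and N2 is conditioned on, so the path is blocked at N2.
At least one path is unblocked, so d-separation fails.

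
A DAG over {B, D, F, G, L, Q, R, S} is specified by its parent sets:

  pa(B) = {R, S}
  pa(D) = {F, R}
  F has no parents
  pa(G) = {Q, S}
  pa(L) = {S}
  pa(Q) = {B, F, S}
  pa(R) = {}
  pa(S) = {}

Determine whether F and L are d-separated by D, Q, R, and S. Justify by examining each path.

Yes

6 paths connect F and L; each must be blocked for d-separation to hold:
Path 1: F → Q ← B ← S → L
  S is a fork here and S is conditioned on, so the path is blocked at S.
Path 2: F → Q → G ← S → L
  Q is a chain here and Q is conditioned on, so the path is blocked at Q.
Path 3: F → Q ← S → L
  S is a fork here and S is conditioned on, so the path is blocked at S.
Path 4: F → D ← R → B → Q → G ← S → L
  R is a fork here and R is conditioned on, so the path is blocked at R.
Path 5: F → D ← R → B → Q ← S → L
  R is a fork here and R is conditioned on, so the path is blocked at R.
Path 6: F → D ← R → B ← S → L
  R is a fork here and R is conditioned on, so the path is blocked at R.
Since every path is blocked, d-separation holds.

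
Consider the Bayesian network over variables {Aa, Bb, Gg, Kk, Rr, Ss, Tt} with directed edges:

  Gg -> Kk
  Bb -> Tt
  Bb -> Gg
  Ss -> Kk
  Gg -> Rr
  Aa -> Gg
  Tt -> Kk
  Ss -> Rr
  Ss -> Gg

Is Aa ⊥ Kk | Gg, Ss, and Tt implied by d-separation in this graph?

Yes — Aa and Kk are d-separated given {Gg, Ss, Tt}.

There are 4 undirected paths between Aa and Kk; checking each against the conditioning set {Gg, Ss, Tt}:
Path 1: Aa → Gg → Kk
  Gg is a chain here and Gg is conditioned on, so the path is blocked at Gg.
Path 2: Aa → Gg ← Ss → Kk
  Ss is a fork here and Ss is conditioned on, so the path is blocked at Ss.
Path 3: Aa → Gg → Rr ← Ss → Kk
  Gg is a chain here and Gg is conditioned on, so the path is blocked at Gg.
Path 4: Aa → Gg ← Bb → Tt → Kk
  Tt is a chain here and Tt is conditioned on, so the path is blocked at Tt.
Every path is blocked, so Aa and Kk are d-separated given {Gg, Ss, Tt}.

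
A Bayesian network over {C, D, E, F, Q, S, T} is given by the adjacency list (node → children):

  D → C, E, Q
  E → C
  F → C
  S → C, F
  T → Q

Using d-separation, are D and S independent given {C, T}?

No

4 paths connect D and S; each must be blocked for d-separation to hold:
Path 1: D → E → C ← S
  E is a chain and E is not conditioned on; C is a collider and C is conditioned on, which opens it — no node blocks this path, so it is active.
Path 2: D → E → C ← F ← S
  E is a chain and E is not conditioned on; C is a collider and C is conditioned on, which opens it; F is a chain and F is not conditioned on — no node blocks this path, so it is active.
Path 3: D → C ← S
  C is a collider and C is conditioned on, which opens it — no node blocks this path, so it is active.
Path 4: D → C ← F ← S
  C is a collider and C is conditioned on, which opens it; F is a chain and F is not conditioned on — no node blocks this path, so it is active.
Since the path D → E → C ← S is active, D and S are not d-separated given {C, T}.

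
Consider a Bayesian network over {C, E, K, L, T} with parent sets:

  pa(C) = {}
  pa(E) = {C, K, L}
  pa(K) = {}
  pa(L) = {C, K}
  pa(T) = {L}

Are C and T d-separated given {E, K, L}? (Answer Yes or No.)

Yes

3 paths connect C and T; each must be blocked for d-separation to hold:
Path 1: C → E ← L → T
  L is a fork here and L is conditioned on, so the path is blocked at L.
Path 2: C → E ← K → L → T
  K is a fork here and K is conditioned on, so the path is blocked at K.
Path 3: C → L → T
  L is a chain here and L is conditioned on, so the path is blocked at L.
Every path is blocked, so C and T are d-separated given {E, K, L}.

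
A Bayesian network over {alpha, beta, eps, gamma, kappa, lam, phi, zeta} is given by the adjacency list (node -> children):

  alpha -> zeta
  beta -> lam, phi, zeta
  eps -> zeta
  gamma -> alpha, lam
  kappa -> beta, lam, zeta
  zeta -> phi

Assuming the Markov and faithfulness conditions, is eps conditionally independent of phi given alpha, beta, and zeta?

Yes — eps and phi are d-separated given {alpha, beta, zeta}.

6 paths connect eps and phi; each must be blocked for d-separation to hold:
  1. eps → zeta → phi — zeta:chain[blocks] ⇒ blocked
  2. eps → zeta ← beta → phi — zeta:collider[open]; beta:fork[blocks] ⇒ blocked
  3. eps → zeta ← kappa → beta → phi — zeta:collider[open]; kappa:fork[open]; beta:chain[blocks] ⇒ blocked
  4. eps → zeta ← kappa → lam ← beta → phi — zeta:collider[open]; kappa:fork[open]; lam:collider[blocks]; beta:fork[blocks] ⇒ blocked
  5. eps → zeta ← alpha ← gamma → lam ← beta → phi — zeta:collider[open]; alpha:chain[blocks]; gamma:fork[open]; lam:collider[blocks]; beta:fork[blocks] ⇒ blocked
  6. eps → zeta ← alpha ← gamma → lam ← kappa → beta → phi — zeta:collider[open]; alpha:chain[blocks]; gamma:fork[open]; lam:collider[blocks]; kappa:fork[open]; beta:chain[blocks] ⇒ blocked
Since every path is blocked, d-separation holds.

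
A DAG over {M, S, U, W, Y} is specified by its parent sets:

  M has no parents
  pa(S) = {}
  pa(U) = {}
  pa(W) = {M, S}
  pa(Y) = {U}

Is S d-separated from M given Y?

There is one path between S and M:
Path 1: S → W ← M
  W is a collider here and neither W nor any of its descendants is conditioned on, so the collider stays closed — the path is blocked at W.
Since every path is blocked, d-separation holds.

Yes — S and M are d-separated given {Y}.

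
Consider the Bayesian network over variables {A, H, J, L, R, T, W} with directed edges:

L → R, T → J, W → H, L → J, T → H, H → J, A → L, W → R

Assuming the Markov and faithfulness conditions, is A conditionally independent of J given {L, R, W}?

3 paths connect A and J; each must be blocked for d-separation to hold:
  1. A → L → R ← W → H ← T → J — L:chain[blocks]; R:collider[open]; W:fork[blocks]; H:collider[blocks]; T:fork[open] ⇒ blocked
  2. A → L → R ← W → H → J — L:chain[blocks]; R:collider[open]; W:fork[blocks]; H:chain[open] ⇒ blocked
  3. A → L → J — L:chain[blocks] ⇒ blocked
Every path is blocked, so A and J are d-separated given {L, R, W}.

Yes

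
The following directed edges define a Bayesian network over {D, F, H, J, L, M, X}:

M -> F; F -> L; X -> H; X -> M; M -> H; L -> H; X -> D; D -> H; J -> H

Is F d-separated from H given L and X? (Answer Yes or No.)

No — F and H are not d-separated given {L, X}.

4 paths connect F and H; each must be blocked for d-separation to hold:
Path 1: F → L → H
  L is a chain here and L is conditioned on, so the path is blocked at L.
Path 2: F ← M ← X → D → H
  X is a fork here and X is conditioned on, so the path is blocked at X.
Path 3: F ← M ← X → H
  X is a fork here and X is conditioned on, so the path is blocked at X.
Path 4: F ← M → H
  M is a fork and M is not conditioned on — no node blocks this path, so it is active.
Since the path F ← M → H is active, F and H are not d-separated given {L, X}.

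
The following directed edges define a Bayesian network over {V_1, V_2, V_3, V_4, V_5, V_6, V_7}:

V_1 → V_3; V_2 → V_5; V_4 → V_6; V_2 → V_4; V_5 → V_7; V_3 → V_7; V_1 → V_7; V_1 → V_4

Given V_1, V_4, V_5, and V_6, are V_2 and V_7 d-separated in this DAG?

3 paths connect V_2 and V_7; each must be blocked for d-separation to hold:
Path 1: V_2 → V_5 → V_7
  V_5 is a chain here and V_5 is conditioned on, so the path is blocked at V_5.
Path 2: V_2 → V_4 ← V_1 → V_7
  V_1 is a fork here and V_1 is conditioned on, so the path is blocked at V_1.
Path 3: V_2 → V_4 ← V_1 → V_3 → V_7
  V_1 is a fork here and V_1 is conditioned on, so the path is blocked at V_1.
Every path is blocked, so V_2 and V_7 are d-separated given {V_1, V_4, V_5, V_6}.

Yes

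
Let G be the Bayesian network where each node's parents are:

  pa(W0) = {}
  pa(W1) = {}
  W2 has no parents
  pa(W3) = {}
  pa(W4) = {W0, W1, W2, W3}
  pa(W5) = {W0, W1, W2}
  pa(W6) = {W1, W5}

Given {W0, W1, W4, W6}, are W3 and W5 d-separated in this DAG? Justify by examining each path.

There are 4 undirected paths between W3 and W5; checking each against the conditioning set {W0, W1, W4, W6}:
Path 1: W3 → W4 ← W2 → W5
  W4 is a collider and W4 is conditioned on, which opens it; W2 is a fork and W2 is not conditioned on — no node blocks this path, so it is active.
Path 2: W3 → W4 ← W1 → W5
  W1 is a fork here and W1 is conditioned on, so the path is blocked at W1.
Path 3: W3 → W4 ← W1 → W6 ← W5
  W1 is a fork here and W1 is conditioned on, so the path is blocked at W1.
Path 4: W3 → W4 ← W0 → W5
  W0 is a fork here and W0 is conditioned on, so the path is blocked at W0.
Since the path W3 → W4 ← W2 → W5 is active, W3 and W5 are not d-separated given {W0, W1, W4, W6}.

No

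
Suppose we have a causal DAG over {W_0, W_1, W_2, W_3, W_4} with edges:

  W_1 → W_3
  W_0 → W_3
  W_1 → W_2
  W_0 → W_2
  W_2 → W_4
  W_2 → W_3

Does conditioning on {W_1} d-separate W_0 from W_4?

No

There are 3 undirected paths between W_0 and W_4; checking each against the conditioning set {W_1}:
Path 1: W_0 → W_3 ← W_1 → W_2 → W_4
  W_3 is a collider here and neither W_3 nor any of its descendants is conditioned on, so the collider stays closed — the path is blocked at W_3.
Path 2: W_0 → W_3 ← W_2 → W_4
  W_3 is a collider here and neither W_3 nor any of its descendants is conditioned on, so the collider stays closed — the path is blocked at W_3.
Path 3: W_0 → W_2 → W_4
  W_2 is a chain and W_2 is not conditioned on — no node blocks this path, so it is active.
Since the path W_0 → W_2 → W_4 is active, W_0 and W_4 are not d-separated given {W_1}.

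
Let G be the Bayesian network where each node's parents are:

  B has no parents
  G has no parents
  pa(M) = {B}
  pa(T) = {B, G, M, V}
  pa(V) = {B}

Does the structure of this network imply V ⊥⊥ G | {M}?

We examine all 3 paths between V and G:
Path 1: V ← B → M → T ← G
  M is a chain here and M is conditioned on, so the path is blocked at M.
Path 2: V ← B → T ← G
  T is a collider here and neither T nor any of its descendants is conditioned on, so the collider stays closed — the path is blocked at T.
Path 3: V → T ← G
  T is a collider here and neither T nor any of its descendants is conditioned on, so the collider stays closed — the path is blocked at T.
Since every path is blocked, d-separation holds.

Yes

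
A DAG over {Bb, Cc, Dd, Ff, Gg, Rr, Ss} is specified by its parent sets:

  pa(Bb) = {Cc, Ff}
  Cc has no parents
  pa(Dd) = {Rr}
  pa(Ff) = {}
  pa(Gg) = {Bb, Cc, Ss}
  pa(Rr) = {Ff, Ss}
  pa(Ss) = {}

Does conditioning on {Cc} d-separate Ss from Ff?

Enumerating the 3 paths from Ss to Ff and testing each for blocking by {Cc}:
Path 1: Ss → Rr ← Ff
  Rr is a collider here and neither Rr nor any of its descendants is conditioned on, so the collider stays closed — the path is blocked at Rr.
Path 2: Ss → Gg ← Bb ← Ff
  Gg is a collider here and neither Gg nor any of its descendants is conditioned on, so the collider stays closed — the path is blocked at Gg.
Path 3: Ss → Gg ← Cc → Bb ← Ff
  Gg is a collider here and neither Gg nor any of its descendants is conditioned on, so the collider stays closed — the path is blocked at Gg.
All paths are blocked; Ss ⊥ Ff | {Cc} holds.

Yes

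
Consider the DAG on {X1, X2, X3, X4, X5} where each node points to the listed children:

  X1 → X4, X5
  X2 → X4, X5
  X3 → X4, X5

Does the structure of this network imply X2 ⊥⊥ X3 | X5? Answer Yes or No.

There are 4 undirected paths between X2 and X3; checking each against the conditioning set {X5}:
Path 1: X2 → X5 ← X3
  X5 is a collider and X5 is conditioned on, which opens it — no node blocks this path, so it is active.
Path 2: X2 → X5 ← X1 → X4 ← X3
  X4 is a collider here and neither X4 nor any of its descendants is conditioned on, so the collider stays closed — the path is blocked at X4.
Path 3: X2 → X4 ← X3
  X4 is a collider here and neither X4 nor any of its descendants is conditioned on, so the collider stays closed — the path is blocked at X4.
Path 4: X2 → X4 ← X1 → X5 ← X3
  X4 is a collider here and neither X4 nor any of its descendants is conditioned on, so the collider stays closed — the path is blocked at X4.
Because an active path exists, X2 and X3 are not d-separated.

No — X2 and X3 are not d-separated given {X5}.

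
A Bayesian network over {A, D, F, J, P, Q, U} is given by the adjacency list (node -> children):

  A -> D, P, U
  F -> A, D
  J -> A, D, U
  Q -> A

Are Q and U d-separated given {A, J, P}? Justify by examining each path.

Yes

Enumerating the 4 paths from Q to U and testing each for blocking by {A, J, P}:
  1. Q → A → U — A:chain[blocks] ⇒ blocked
  2. Q → A ← J → U — A:collider[open]; J:fork[blocks] ⇒ blocked
  3. Q → A ← F → D ← J → U — A:collider[open]; F:fork[open]; D:collider[blocks]; J:fork[blocks] ⇒ blocked
  4. Q → A → D ← J → U — A:chain[blocks]; D:collider[blocks]; J:fork[blocks] ⇒ blocked
Every path is blocked, so Q and U are d-separated given {A, J, P}.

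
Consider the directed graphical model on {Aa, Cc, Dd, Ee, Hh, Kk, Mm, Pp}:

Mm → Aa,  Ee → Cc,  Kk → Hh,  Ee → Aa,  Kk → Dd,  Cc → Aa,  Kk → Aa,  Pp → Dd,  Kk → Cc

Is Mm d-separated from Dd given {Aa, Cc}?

3 paths connect Mm and Dd; each must be blocked for d-separation to hold:
Path 1: Mm → Aa ← Cc ← Kk → Dd
  Cc is a chain here and Cc is conditioned on, so the path is blocked at Cc.
Path 2: Mm → Aa ← Ee → Cc ← Kk → Dd
  Aa is a collider and Aa is conditioned on, which opens it; Ee is a fork and Ee is not conditioned on; Cc is a collider and Cc is conditioned on, which opens it; Kk is a fork and Kk is not conditioned on — no node blocks this path, so it is active.
Path 3: Mm → Aa ← Kk → Dd
  Aa is a collider and Aa is conditioned on, which opens it; Kk is a fork and Kk is not conditioned on — no node blocks this path, so it is active.
Because an active path exists, Mm and Dd are not d-separated.

No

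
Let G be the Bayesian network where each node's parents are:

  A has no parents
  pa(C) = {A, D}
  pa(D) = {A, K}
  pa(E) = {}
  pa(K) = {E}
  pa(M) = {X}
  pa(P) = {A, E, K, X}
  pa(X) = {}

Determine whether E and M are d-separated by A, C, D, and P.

No

There are 4 undirected paths between E and M; checking each against the conditioning set {A, C, D, P}:
Path 1: E → K → D → C ← A → P ← X → M
  D is a chain here and D is conditioned on, so the path is blocked at D.
Path 2: E → K → D ← A → P ← X → M
  A is a fork here and A is conditioned on, so the path is blocked at A.
Path 3: E → K → P ← X → M
  K is a chain and K is not conditioned on; P is a collider and P is conditioned on, which opens it; X is a fork and X is not conditioned on — no node blocks this path, so it is active.
Path 4: E → P ← X → M
  P is a collider and P is conditioned on, which opens it; X is a fork and X is not conditioned on — no node blocks this path, so it is active.
At least one path is unblocked, so d-separation fails.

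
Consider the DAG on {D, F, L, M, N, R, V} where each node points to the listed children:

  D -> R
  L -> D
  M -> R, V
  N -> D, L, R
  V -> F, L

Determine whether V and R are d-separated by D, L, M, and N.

Yes — V and R are d-separated given {D, L, M, N}.

There are 5 undirected paths between V and R; checking each against the conditioning set {D, L, M, N}:
Path 1: V → L ← N → R
  N is a fork here and N is conditioned on, so the path is blocked at N.
Path 2: V → L ← N → D → R
  N is a fork here and N is conditioned on, so the path is blocked at N.
Path 3: V → L → D → R
  L is a chain here and L is conditioned on, so the path is blocked at L.
Path 4: V → L → D ← N → R
  L is a chain here and L is conditioned on, so the path is blocked at L.
Path 5: V ← M → R
  M is a fork here and M is conditioned on, so the path is blocked at M.
All paths are blocked; V ⊥ R | {D, L, M, N} holds.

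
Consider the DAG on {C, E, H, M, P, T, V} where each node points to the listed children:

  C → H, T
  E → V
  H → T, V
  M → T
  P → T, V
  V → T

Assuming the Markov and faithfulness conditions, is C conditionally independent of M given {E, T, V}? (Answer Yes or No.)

No — C and M are not d-separated given {E, T, V}.

4 paths connect C and M; each must be blocked for d-separation to hold:
Path 1: C → T ← M
  T is a collider and T is conditioned on, which opens it — no node blocks this path, so it is active.
Path 2: C → H → T ← M
  H is a chain and H is not conditioned on; T is a collider and T is conditioned on, which opens it — no node blocks this path, so it is active.
Path 3: C → H → V → T ← M
  V is a chain here and V is conditioned on, so the path is blocked at V.
Path 4: C → H → V ← P → T ← M
  H is a chain and H is not conditioned on; V is a collider and V is conditioned on, which opens it; P is a fork and P is not conditioned on; T is a collider and T is conditioned on, which opens it — no node blocks this path, so it is active.
Since the path C → T ← M is active, C and M are not d-separated given {E, T, V}.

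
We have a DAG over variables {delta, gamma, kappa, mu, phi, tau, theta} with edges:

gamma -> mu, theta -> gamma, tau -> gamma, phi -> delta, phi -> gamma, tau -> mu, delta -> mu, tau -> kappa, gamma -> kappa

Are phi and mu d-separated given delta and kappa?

Enumerating the 4 paths from phi to mu and testing each for blocking by {delta, kappa}:
Path 1: phi → delta → mu
  delta is a chain here and delta is conditioned on, so the path is blocked at delta.
Path 2: phi → gamma → mu
  gamma is a chain and gamma is not conditioned on — no node blocks this path, so it is active.
Path 3: phi → gamma → kappa ← tau → mu
  gamma is a chain and gamma is not conditioned on; kappa is a collider and kappa is conditioned on, which opens it; tau is a fork and tau is not conditioned on — no node blocks this path, so it is active.
Path 4: phi → gamma ← tau → mu
  gamma is a collider and its descendant kappa is conditioned on, which opens it; tau is a fork and tau is not conditioned on — no node blocks this path, so it is active.
Since the path phi → gamma → mu is active, phi and mu are not d-separated given {delta, kappa}.

No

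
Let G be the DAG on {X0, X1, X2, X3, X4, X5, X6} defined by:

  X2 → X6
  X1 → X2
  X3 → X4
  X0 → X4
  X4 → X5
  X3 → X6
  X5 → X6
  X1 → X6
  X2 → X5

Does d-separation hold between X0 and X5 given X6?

No — X0 and X5 are not d-separated given {X6}.

There are 4 undirected paths between X0 and X5; checking each against the conditioning set {X6}:
Path 1: X0 → X4 → X5
  X4 is a chain and X4 is not conditioned on — no node blocks this path, so it is active.
Path 2: X0 → X4 ← X3 → X6 ← X1 → X2 → X5
  X4 is a collider and its descendant X6 is conditioned on, which opens it; X3 is a fork and X3 is not conditioned on; X6 is a collider and X6 is conditioned on, which opens it; X1 is a fork and X1 is not conditioned on; X2 is a chain and X2 is not conditioned on — no node blocks this path, so it is active.
Path 3: X0 → X4 ← X3 → X6 ← X2 → X5
  X4 is a collider and its descendant X6 is conditioned on, which opens it; X3 is a fork and X3 is not conditioned on; X6 is a collider and X6 is conditioned on, which opens it; X2 is a fork and X2 is not conditioned on — no node blocks this path, so it is active.
Path 4: X0 → X4 ← X3 → X6 ← X5
  X4 is a collider and its descendant X6 is conditioned on, which opens it; X3 is a fork and X3 is not conditioned on; X6 is a collider and X6 is conditioned on, which opens it — no node blocks this path, so it is active.
At least one path is unblocked, so d-separation fails.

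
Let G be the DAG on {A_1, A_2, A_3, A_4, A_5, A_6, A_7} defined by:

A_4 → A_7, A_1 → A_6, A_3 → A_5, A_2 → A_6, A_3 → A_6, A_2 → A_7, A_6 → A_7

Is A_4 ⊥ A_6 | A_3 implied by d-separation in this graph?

2 paths connect A_4 and A_6; each must be blocked for d-separation to hold:
Path 1: A_4 → A_7 ← A_6
  A_7 is a collider here and neither A_7 nor any of its descendants is conditioned on, so the collider stays closed — the path is blocked at A_7.
Path 2: A_4 → A_7 ← A_2 → A_6
  A_7 is a collider here and neither A_7 nor any of its descendants is conditioned on, so the collider stays closed — the path is blocked at A_7.
Since every path is blocked, d-separation holds.

Yes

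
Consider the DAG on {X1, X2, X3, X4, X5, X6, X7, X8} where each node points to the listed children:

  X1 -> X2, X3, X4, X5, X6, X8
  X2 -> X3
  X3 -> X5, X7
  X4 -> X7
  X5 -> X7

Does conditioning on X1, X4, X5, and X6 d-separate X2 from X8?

6 paths connect X2 and X8; each must be blocked for d-separation to hold:
Path 1: X2 → X3 ← X1 → X8
  X1 is a fork here and X1 is conditioned on, so the path is blocked at X1.
Path 2: X2 → X3 → X5 ← X1 → X8
  X1 is a fork here and X1 is conditioned on, so the path is blocked at X1.
Path 3: X2 → X3 → X5 → X7 ← X4 ← X1 → X8
  X5 is a chain here and X5 is conditioned on, so the path is blocked at X5.
Path 4: X2 → X3 → X7 ← X4 ← X1 → X8
  X7 is a collider here and neither X7 nor any of its descendants is conditioned on, so the collider stays closed — the path is blocked at X7.
Path 5: X2 → X3 → X7 ← X5 ← X1 → X8
  X7 is a collider here and neither X7 nor any of its descendants is conditioned on, so the collider stays closed — the path is blocked at X7.
Path 6: X2 ← X1 → X8
  X1 is a fork here and X1 is conditioned on, so the path is blocked at X1.
Every path is blocked, so X2 and X8 are d-separated given {X1, X4, X5, X6}.

Yes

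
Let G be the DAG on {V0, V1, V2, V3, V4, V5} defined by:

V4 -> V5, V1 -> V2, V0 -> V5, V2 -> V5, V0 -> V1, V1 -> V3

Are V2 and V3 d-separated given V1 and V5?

2 paths connect V2 and V3; each must be blocked for d-separation to hold:
  1. V2 → V5 ← V0 → V1 → V3 — V5:collider[open]; V0:fork[open]; V1:chain[blocks] ⇒ blocked
  2. V2 ← V1 → V3 — V1:fork[blocks] ⇒ blocked
Every path is blocked, so V2 and V3 are d-separated given {V1, V5}.

Yes — V2 and V3 are d-separated given {V1, V5}.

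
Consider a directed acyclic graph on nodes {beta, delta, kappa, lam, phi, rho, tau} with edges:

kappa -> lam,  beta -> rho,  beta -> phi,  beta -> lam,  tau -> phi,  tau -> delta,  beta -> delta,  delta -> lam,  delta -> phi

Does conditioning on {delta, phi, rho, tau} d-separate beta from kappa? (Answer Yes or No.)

Yes

4 paths connect beta and kappa; each must be blocked for d-separation to hold:
Path 1: beta → phi ← delta → lam ← kappa
  delta is a fork here and delta is conditioned on, so the path is blocked at delta.
Path 2: beta → phi ← tau → delta → lam ← kappa
  tau is a fork here and tau is conditioned on, so the path is blocked at tau.
Path 3: beta → delta → lam ← kappa
  delta is a chain here and delta is conditioned on, so the path is blocked at delta.
Path 4: beta → lam ← kappa
  lam is a collider here and neither lam nor any of its descendants is conditioned on, so the collider stays closed — the path is blocked at lam.
Every path is blocked, so beta and kappa are d-separated given {delta, phi, rho, tau}.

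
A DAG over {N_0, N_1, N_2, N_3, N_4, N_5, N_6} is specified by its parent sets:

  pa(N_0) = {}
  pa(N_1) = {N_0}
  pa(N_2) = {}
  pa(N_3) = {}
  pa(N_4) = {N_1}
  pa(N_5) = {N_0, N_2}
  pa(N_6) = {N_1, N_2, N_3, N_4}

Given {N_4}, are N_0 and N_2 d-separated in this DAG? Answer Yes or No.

Yes

We examine all 3 paths between N_0 and N_2:
Path 1: N_0 → N_5 ← N_2
  N_5 is a collider here and neither N_5 nor any of its descendants is conditioned on, so the collider stays closed — the path is blocked at N_5.
Path 2: N_0 → N_1 → N_6 ← N_2
  N_6 is a collider here and neither N_6 nor any of its descendants is conditioned on, so the collider stays closed — the path is blocked at N_6.
Path 3: N_0 → N_1 → N_4 → N_6 ← N_2
  N_4 is a chain here and N_4 is conditioned on, so the path is blocked at N_4.
All paths are blocked; N_0 ⊥ N_2 | {N_4} holds.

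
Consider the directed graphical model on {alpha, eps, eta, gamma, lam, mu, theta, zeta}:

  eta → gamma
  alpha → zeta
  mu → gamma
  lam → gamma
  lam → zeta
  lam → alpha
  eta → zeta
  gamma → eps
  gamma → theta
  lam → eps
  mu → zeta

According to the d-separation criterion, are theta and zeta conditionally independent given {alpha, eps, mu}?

No

6 paths connect theta and zeta; each must be blocked for d-separation to hold:
  1. theta ← gamma ← mu → zeta — gamma:chain[open]; mu:fork[blocks] ⇒ blocked
  2. theta ← gamma ← eta → zeta — gamma:chain[open]; eta:fork[open] ⇒ active
  3. theta ← gamma → eps ← lam → alpha → zeta — gamma:fork[open]; eps:collider[open]; lam:fork[open]; alpha:chain[blocks] ⇒ blocked
  4. theta ← gamma → eps ← lam → zeta — gamma:fork[open]; eps:collider[open]; lam:fork[open] ⇒ active
  5. theta ← gamma ← lam → alpha → zeta — gamma:chain[open]; lam:fork[open]; alpha:chain[blocks] ⇒ blocked
  6. theta ← gamma ← lam → zeta — gamma:chain[open]; lam:fork[open] ⇒ active
Since the path theta ← gamma ← eta → zeta is active, theta and zeta are not d-separated given {alpha, eps, mu}.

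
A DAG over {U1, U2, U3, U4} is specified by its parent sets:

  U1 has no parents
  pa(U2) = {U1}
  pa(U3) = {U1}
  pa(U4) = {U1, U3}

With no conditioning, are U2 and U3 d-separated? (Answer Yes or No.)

Enumerating the 2 paths from U2 to U3 and testing each for blocking by ∅:
  1. U2 ← U1 → U4 ← U3 — U1:fork[open]; U4:collider[blocks] ⇒ blocked
  2. U2 ← U1 → U3 — U1:fork[open] ⇒ active
At least one path is unblocked, so d-separation fails.

No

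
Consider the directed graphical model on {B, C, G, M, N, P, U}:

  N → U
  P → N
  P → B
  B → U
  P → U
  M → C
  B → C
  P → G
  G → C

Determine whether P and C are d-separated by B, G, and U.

4 paths connect P and C; each must be blocked for d-separation to hold:
Path 1: P → N → U ← B → C
  B is a fork here and B is conditioned on, so the path is blocked at B.
Path 2: P → U ← B → C
  B is a fork here and B is conditioned on, so the path is blocked at B.
Path 3: P → G → C
  G is a chain here and G is conditioned on, so the path is blocked at G.
Path 4: P → B → C
  B is a chain here and B is conditioned on, so the path is blocked at B.
Since every path is blocked, d-separation holds.

Yes — P and C are d-separated given {B, G, U}.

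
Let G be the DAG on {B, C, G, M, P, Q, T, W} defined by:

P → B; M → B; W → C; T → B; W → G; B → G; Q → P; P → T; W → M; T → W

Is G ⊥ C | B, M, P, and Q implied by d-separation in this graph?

No

Enumerating the 4 paths from G to C and testing each for blocking by {B, M, P, Q}:
Path 1: G ← B ← P → T → W → C
  B is a chain here and B is conditioned on, so the path is blocked at B.
Path 2: G ← B ← T → W → C
  B is a chain here and B is conditioned on, so the path is blocked at B.
Path 3: G ← B ← M ← W → C
  B is a chain here and B is conditioned on, so the path is blocked at B.
Path 4: G ← W → C
  W is a fork and W is not conditioned on — no node blocks this path, so it is active.
Since the path G ← W → C is active, G and C are not d-separated given {B, M, P, Q}.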